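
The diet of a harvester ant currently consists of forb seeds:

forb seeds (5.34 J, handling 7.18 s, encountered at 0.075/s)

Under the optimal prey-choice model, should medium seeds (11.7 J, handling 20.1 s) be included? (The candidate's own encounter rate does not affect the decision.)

Current rate: (0.075×5.34)/(1 + 0.075×7.18) = 0.2603 J/s.
medium seeds: E/h = 11.7/20.1 = 0.5821 J/s.
0.5821 > 0.2603, so adding medium seeds raises the average — include it.

Yes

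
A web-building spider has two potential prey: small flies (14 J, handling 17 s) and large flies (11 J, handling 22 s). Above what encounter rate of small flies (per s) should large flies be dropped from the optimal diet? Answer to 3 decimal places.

At the threshold, the rate on small flies alone equals the profitability of large flies: λ·14/(1 + λ·17) = 11/22 = 0.5.
Rearranging, λ(14 − 0.5×17) = 0.5, so λ = 0.5/5.5 = 0.09091 per s.

0.091 per s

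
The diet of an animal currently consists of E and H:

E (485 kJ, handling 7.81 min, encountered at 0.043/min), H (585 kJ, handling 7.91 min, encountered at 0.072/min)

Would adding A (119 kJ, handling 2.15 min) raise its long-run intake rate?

Yes

Current rate: (0.043×485 + 0.072×585)/(1 + 0.043×7.81 + 0.072×7.91) = 33.05 kJ/min.
A: E/h = 119/2.15 = 55.35 kJ/min.
55.35 > 33.05, so adding A raises the average — include it.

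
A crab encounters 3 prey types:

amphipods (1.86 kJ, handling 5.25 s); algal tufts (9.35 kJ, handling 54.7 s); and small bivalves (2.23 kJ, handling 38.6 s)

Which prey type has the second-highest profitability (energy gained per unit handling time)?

In descending order of E/h:
amphipods: 1.86/5.25 = 0.354 kJ/s
algal tufts: 9.35/54.7 = 0.171 kJ/s
small bivalves: 2.23/38.6 = 0.0578 kJ/s

algal tufts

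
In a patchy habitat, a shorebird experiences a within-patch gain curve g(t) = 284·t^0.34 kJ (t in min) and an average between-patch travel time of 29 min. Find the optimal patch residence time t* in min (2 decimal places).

14.94 min

By the marginal value theorem, leave when the instantaneous gain rate g'(t) equals the habitat-wide average g(t)/(T + t).
g'(t) = 0.34·284·t^-0.66. Setting 0.34·284·t^-0.66 = 284·t^0.34/(29+t) gives 0.34(29+t) = t, so 0.66·t = 0.34×29.
t* = 0.34×29/0.66 = 14.94 min.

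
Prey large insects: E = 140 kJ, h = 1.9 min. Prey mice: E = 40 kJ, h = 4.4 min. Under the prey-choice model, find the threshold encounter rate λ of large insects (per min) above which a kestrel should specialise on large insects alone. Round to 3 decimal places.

0.074 per min

The zero-one rule: include mice iff E₂/h₂ > λE₁/(1+λh₁). Equality gives the switch point.
λE₁h₂ = E₂ + λE₂h₁ ⇒ λ = E₂/(E₁h₂ − E₂h₁) = 40/(616 − 76) = 0.07407 per min.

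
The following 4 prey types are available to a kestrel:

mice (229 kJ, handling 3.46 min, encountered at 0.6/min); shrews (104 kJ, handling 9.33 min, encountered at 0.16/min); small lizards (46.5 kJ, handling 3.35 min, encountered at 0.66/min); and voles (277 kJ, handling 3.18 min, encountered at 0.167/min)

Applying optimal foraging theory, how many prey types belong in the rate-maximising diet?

Rank by E/h (kJ/min): voles 87.1, mice 66.2, small lizards 13.9, shrews 11.1. Include each in turn until the next type's E/h falls below the running intake rate.
Rate on top 1: 30.21. mice: 66.2 > 30.21 → include.
Rate on top 2: 50.92. small lizards: 13.9 < 50.92 → exclude; stop.
Optimal diet: voles, mice — 2 of 4 types.

2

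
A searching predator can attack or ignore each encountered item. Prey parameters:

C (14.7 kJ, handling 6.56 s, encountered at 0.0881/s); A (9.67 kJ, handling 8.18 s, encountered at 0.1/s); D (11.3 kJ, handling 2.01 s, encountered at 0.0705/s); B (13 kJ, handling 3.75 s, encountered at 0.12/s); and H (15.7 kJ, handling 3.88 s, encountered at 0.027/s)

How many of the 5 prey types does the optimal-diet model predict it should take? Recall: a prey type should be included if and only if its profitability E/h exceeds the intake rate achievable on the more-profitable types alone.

4

Profitabilities (E/h, kJ/s): D 5.62, H 4.05, B 3.47, C 2.24, A 1.18. Add prey in this order while the next type's profitability exceeds the intake rate on those already taken.
Rate on top 1: 0.6978. H: 4.05 > 0.6978 → include.
Rate on top 2: 0.9792. B: 3.47 > 0.9792 → include.
Rate on top 3: 1.639. C: 2.24 > 1.639 → include.
Rate on top 4: 1.792. A: 1.18 < 1.792 → exclude; stop.
Optimal diet: D, H, B, C — 4 of 5 types.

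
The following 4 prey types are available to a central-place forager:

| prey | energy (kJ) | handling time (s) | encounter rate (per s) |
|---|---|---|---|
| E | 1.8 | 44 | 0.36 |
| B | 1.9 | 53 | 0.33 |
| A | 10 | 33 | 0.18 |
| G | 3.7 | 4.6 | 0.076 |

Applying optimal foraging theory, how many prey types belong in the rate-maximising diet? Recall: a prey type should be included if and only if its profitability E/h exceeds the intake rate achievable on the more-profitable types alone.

E/h in descending order: G 0.804, A 0.303, E 0.0409, B 0.0358 kJ/s. The optimal diet is the largest prefix of this list for which every included type satisfies E_i/h_i > R on the types above it.
Rate on top 1: 0.2084. A: 0.303 > 0.2084 → include.
Rate on top 2: 0.2855. E: 0.0409 < 0.2855 → exclude; stop.
Optimal diet: G, A — 2 of 4 types.

2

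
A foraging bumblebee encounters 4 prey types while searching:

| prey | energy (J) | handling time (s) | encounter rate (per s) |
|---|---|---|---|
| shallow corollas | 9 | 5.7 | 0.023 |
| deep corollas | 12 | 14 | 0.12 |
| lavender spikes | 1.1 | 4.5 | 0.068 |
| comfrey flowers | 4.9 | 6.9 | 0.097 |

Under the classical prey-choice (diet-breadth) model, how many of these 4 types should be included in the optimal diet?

Profitabilities (E/h, J/s): shallow corollas 1.58, deep corollas 0.857, comfrey flowers 0.71, lavender spikes 0.244. Add prey in this order while the next type's profitability exceeds the intake rate on those already taken.
Rate on top 1: 0.183. deep corollas: 0.857 > 0.183 → include.
Rate on top 2: 0.5859. comfrey flowers: 0.71 > 0.5859 → include.
Rate on top 3: 0.6098. lavender spikes: 0.244 < 0.6098 → exclude; stop.
Optimal diet: shallow corollas, deep corollas, comfrey flowers — 3 of 4 types.

3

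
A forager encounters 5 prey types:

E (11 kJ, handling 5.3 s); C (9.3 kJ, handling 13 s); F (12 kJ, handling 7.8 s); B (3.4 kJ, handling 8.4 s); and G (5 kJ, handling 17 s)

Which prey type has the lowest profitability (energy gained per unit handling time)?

G

In descending order of E/h:
E: 11/5.3 = 2.08 kJ/s
F: 12/7.8 = 1.54 kJ/s
C: 9.3/13 = 0.715 kJ/s
B: 3.4/8.4 = 0.405 kJ/s
G: 5/17 = 0.294 kJ/s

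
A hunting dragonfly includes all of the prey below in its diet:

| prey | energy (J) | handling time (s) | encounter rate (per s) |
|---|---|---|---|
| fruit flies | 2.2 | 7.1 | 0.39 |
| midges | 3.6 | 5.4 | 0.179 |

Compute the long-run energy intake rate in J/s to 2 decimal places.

0.32 J/s

R = Σλ_iE_i / (1 + Σλ_ih_i)
Numerator: 0.39×2.2 + 0.179×3.6 = 1.502
Denominator: 1 + 0.39×7.1 + 0.179×5.4 = 4.736
R = 1.502/4.736 = 0.3173 J/s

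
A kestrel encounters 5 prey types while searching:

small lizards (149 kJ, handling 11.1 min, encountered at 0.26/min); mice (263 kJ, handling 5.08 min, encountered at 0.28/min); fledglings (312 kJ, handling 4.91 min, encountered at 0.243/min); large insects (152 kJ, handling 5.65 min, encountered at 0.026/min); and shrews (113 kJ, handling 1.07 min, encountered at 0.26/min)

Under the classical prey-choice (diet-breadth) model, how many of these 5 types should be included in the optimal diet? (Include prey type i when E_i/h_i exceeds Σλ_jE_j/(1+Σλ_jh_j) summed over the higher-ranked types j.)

Rank by E/h (kJ/min): shrews 106, fledglings 63.5, mice 51.8, large insects 26.9, small lizards 13.4. Include each in turn until the next type's E/h falls below the running intake rate.
Rate on top 1: 22.99. fledglings: 63.5 > 22.99 → include.
Rate on top 2: 42.57. mice: 51.8 > 42.57 → include.
Rate on top 3: 45.93. large insects: 26.9 < 45.93 → exclude; stop.
Optimal diet: shrews, fledglings, mice — 3 of 5 types.

3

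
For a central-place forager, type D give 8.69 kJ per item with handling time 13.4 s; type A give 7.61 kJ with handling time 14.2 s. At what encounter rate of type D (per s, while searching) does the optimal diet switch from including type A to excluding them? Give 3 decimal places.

0.355 per s

The zero-one rule: include type A iff E₂/h₂ > λE₁/(1+λh₁). Equality gives the switch point.
λE₁h₂ = E₂ + λE₂h₁ ⇒ λ = E₂/(E₁h₂ − E₂h₁) = 7.61/(123.4 − 102) = 0.3552 per s.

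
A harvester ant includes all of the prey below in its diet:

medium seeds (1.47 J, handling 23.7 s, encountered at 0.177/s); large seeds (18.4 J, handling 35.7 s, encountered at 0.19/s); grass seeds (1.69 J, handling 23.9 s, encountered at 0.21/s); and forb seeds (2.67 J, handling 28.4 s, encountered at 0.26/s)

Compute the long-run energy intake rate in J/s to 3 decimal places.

0.197 J/s

R = (0.177×1.47 + 0.19×18.4 + 0.21×1.69 + 0.26×2.67) / (1 + 0.177×23.7 + 0.19×35.7 + 0.21×23.9 + 0.26×28.4) = 4.805/24.38 = 0.1971 J/s.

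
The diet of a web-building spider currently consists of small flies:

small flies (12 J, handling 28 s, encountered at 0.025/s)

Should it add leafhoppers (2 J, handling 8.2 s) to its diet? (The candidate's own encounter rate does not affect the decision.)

Yes

Intake rate on the current diet: R = (0.025×12) / (1 + 0.025×28) = 0.3/1.7 = 0.1765 J/s.
leafhoppers: E/h = 2/8.2 = 0.2439 J/s.
Since 0.2439 > R, including leafhoppers increases the long-run rate.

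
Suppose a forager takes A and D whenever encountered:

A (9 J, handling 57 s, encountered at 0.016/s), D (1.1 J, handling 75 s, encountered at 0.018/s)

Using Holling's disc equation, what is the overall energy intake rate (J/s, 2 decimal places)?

0.05 J/s

R = (0.016×9 + 0.018×1.1) / (1 + 0.016×57 + 0.018×75) = 0.1638/3.262 = 0.05021 J/s.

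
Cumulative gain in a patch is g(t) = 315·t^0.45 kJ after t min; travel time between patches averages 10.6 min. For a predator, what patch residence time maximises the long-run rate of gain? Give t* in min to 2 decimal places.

8.67 min

Optimal t* satisfies g'(t*) = g(t*)/(T + t*).
g'(t) = 0.45·315·t^-0.55. Setting 0.45·315·t^-0.55 = 315·t^0.45/(10.6+t) gives 0.45(10.6+t) = t, so 0.55·t = 0.45×10.6.
t* = 0.45×10.6/0.55 = 8.673 min.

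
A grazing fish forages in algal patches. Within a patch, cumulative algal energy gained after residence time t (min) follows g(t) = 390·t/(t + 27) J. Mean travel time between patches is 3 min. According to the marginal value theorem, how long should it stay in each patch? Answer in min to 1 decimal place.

By the marginal value theorem, leave when the instantaneous gain rate g'(t) equals the habitat-wide average g(t)/(T + t).
g'(t) = 390·27/(t + 27)². Setting 390·27/(t+27)² = 390t/[(t+27)(3+t)] gives 27(3+t) = t(t+27), so t² = 27×3 = 81.
t* = √81 = 9 min.

9.0 min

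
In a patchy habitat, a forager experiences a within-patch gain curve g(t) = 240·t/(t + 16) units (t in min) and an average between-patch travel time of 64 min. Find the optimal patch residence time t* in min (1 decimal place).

Maximise g(t)/(T+t): set derivative to zero → g'(t)(T+t) = g(t).
g'(t) = 240·16/(t + 16)². Setting 240·16/(t+16)² = 240t/[(t+16)(64+t)] gives 16(64+t) = t(t+16), so t² = 16×64 = 1024.
t* = √1024 = 32 min.

32.0 min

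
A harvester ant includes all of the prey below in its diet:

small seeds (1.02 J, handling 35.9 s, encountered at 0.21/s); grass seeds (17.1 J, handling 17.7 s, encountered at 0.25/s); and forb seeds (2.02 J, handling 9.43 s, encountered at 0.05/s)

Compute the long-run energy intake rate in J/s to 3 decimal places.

0.342 J/s

Energy encountered per unit search time: 0.21×1.02 + 0.25×17.1 + 0.05×2.02 = 4.59 J/s.
Handling time per unit search time: 0.21×35.9 + 0.25×17.7 + 0.05×9.43 = 12.44.
Rate = 4.59/(1 + 12.44) = 0.3416 J/s.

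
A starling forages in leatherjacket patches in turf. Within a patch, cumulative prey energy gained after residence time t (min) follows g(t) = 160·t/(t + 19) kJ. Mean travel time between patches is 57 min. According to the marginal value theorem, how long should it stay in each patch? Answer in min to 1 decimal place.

32.9 min

By the marginal value theorem, leave when the instantaneous gain rate g'(t) equals the habitat-wide average g(t)/(T + t).
g'(t) = 160·19/(t + 19)². Setting 160·19/(t+19)² = 160t/[(t+19)(57+t)] gives 19(57+t) = t(t+19), so t² = 19×57 = 1083.
t* = √1083 = 32.91 min.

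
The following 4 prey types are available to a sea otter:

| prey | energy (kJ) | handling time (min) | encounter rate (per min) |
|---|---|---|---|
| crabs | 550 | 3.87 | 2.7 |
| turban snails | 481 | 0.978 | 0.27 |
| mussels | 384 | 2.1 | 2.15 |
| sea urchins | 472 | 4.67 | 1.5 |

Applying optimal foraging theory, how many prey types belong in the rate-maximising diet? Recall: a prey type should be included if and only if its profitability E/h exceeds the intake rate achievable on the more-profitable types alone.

2

Rank by E/h (kJ/min): turban snails 492, mussels 183, crabs 142, sea urchins 101. Include each in turn until the next type's E/h falls below the running intake rate.
Rate on top 1: 102.7. mussels: 183 > 102.7 → include.
Rate on top 2: 165.3. crabs: 142 < 165.3 → exclude; stop.
Optimal diet: turban snails, mussels — 2 of 4 types.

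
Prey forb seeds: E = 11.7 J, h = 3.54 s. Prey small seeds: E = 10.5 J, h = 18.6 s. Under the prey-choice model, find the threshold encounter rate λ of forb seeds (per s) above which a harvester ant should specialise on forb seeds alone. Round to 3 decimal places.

0.058 per s

The zero-one rule: include small seeds iff E₂/h₂ > λE₁/(1+λh₁). Equality gives the switch point.
λE₁h₂ = E₂ + λE₂h₁ ⇒ λ = E₂/(E₁h₂ − E₂h₁) = 10.5/(217.6 − 37.17) = 0.05819 per s.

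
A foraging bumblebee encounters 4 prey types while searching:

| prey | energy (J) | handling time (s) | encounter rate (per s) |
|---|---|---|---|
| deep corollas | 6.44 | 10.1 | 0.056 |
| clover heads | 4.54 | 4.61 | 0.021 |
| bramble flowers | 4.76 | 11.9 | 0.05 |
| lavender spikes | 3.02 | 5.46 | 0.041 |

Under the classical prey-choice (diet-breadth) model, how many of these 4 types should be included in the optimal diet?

E/h in descending order: clover heads 0.985, deep corollas 0.638, lavender spikes 0.553, bramble flowers 0.4 J/s. The optimal diet is the largest prefix of this list for which every included type satisfies E_i/h_i > R on the types above it.
Rate on top 1: 0.08692. deep corollas: 0.638 > 0.08692 → include.
Rate on top 2: 0.2743. lavender spikes: 0.553 > 0.2743 → include.
Rate on top 3: 0.3074. bramble flowers: 0.4 > 0.3074 → include.
Optimal diet: clover heads, deep corollas, lavender spikes, bramble flowers — 4 of 4 types.

4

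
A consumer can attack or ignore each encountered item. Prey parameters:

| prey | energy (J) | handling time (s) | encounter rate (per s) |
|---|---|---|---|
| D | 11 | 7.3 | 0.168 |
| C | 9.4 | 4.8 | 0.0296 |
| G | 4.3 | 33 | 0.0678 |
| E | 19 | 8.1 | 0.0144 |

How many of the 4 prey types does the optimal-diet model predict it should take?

E/h in descending order: E 2.35, C 1.96, D 1.51, G 0.13 J/s. The optimal diet is the largest prefix of this list for which every included type satisfies E_i/h_i > R on the types above it.
Rate on top 1: 0.245. C: 1.96 > 0.245 → include.
Rate on top 2: 0.4384. D: 1.51 > 0.4384 → include.
Rate on top 3: 0.9657. G: 0.13 < 0.9657 → exclude; stop.
Optimal diet: E, C, D — 3 of 4 types.

3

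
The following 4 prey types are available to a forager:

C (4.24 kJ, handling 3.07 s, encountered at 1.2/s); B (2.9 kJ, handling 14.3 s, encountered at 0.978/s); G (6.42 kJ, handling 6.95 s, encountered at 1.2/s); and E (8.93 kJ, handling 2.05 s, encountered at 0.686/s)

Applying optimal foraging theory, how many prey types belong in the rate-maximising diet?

1

Profitabilities (E/h, kJ/s): E 4.36, C 1.38, G 0.924, B 0.203. Add prey in this order while the next type's profitability exceeds the intake rate on those already taken.
Rate on top 1: 2.546. C: 1.38 < 2.546 → exclude; stop.
Optimal diet: E — 1 of 4 types.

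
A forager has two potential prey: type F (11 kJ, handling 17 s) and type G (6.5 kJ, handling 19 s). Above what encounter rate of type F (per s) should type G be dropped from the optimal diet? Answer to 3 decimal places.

At the threshold, the rate on type F alone equals the profitability of type G: λ·11/(1 + λ·17) = 6.5/19 = 0.3421.
Rearranging, λ(11 − 0.3421×17) = 0.3421, so λ = 0.3421/5.184 = 0.06599 per s.

0.066 per s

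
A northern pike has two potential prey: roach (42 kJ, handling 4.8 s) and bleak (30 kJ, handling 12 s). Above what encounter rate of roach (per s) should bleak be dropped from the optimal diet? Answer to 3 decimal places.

0.083 per s

The zero-one rule: include bleak iff E₂/h₂ > λE₁/(1+λh₁). Equality gives the switch point.
λE₁h₂ = E₂ + λE₂h₁ ⇒ λ = E₂/(E₁h₂ − E₂h₁) = 30/(504 − 144) = 0.08333 per s.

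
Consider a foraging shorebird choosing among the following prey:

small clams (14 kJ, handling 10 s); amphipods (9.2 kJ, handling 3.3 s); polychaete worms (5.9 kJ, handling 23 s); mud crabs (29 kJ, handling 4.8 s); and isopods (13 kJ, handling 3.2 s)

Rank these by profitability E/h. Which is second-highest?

isopods

Profitability E/h (kJ/s): small clams = 14/10 = 1.4, amphipods = 9.2/3.3 = 2.79, polychaete worms = 5.9/23 = 0.257, mud crabs = 29/4.8 = 6.04, isopods = 13/3.2 = 4.06.
Ranked: mud crabs > isopods > amphipods > small clams > polychaete worms.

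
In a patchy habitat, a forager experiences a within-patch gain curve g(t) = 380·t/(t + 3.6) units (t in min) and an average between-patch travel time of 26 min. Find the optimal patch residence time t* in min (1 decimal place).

By the marginal value theorem, leave when the instantaneous gain rate g'(t) equals the habitat-wide average g(t)/(T + t).
g'(t) = 380·3.6/(t + 3.6)². Setting 380·3.6/(t+3.6)² = 380t/[(t+3.6)(26+t)] gives 3.6(26+t) = t(t+3.6), so t² = 3.6×26 = 93.6.
t* = √93.6 = 9.675 min.

9.7 min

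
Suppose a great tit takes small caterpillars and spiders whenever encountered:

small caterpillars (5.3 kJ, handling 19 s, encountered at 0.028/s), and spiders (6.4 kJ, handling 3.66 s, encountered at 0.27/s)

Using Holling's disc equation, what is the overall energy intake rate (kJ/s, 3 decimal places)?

0.745 kJ/s

R = Σλ_iE_i / (1 + Σλ_ih_i)
Numerator: 0.028×5.3 + 0.27×6.4 = 1.876
Denominator: 1 + 0.028×19 + 0.27×3.66 = 2.52
R = 1.876/2.52 = 0.7445 kJ/s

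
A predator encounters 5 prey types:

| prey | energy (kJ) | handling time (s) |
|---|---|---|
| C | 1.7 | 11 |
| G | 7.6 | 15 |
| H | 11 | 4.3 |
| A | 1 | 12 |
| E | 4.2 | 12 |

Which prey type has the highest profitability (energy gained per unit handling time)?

In descending order of E/h:
H: 11/4.3 = 2.56 kJ/s
G: 7.6/15 = 0.507 kJ/s
E: 4.2/12 = 0.35 kJ/s
C: 1.7/11 = 0.155 kJ/s
A: 1/12 = 0.0833 kJ/s

H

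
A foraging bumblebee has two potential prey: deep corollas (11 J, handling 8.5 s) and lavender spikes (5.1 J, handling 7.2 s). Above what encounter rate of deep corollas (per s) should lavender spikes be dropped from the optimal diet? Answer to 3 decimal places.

The zero-one rule: include lavender spikes iff E₂/h₂ > λE₁/(1+λh₁). Equality gives the switch point.
λE₁h₂ = E₂ + λE₂h₁ ⇒ λ = E₂/(E₁h₂ − E₂h₁) = 5.1/(79.2 − 43.35) = 0.1423 per s.

0.142 per s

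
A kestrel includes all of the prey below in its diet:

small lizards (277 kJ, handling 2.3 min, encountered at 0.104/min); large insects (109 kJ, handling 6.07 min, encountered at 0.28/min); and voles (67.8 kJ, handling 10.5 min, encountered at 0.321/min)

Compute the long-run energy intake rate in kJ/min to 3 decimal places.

Energy encountered per unit search time: 0.104×277 + 0.28×109 + 0.321×67.8 = 81.09 kJ/min.
Handling time per unit search time: 0.104×2.3 + 0.28×6.07 + 0.321×10.5 = 5.309.
Rate = 81.09/(1 + 5.309) = 12.85 kJ/min.

12.853 kJ/min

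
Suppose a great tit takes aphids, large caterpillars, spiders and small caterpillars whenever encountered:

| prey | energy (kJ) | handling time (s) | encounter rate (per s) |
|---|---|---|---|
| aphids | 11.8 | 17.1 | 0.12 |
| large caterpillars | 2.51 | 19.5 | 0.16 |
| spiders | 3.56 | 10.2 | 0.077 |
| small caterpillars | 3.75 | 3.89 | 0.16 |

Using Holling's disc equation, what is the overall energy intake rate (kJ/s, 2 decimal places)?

R = (0.12×11.8 + 0.16×2.51 + 0.077×3.56 + 0.16×3.75) / (1 + 0.12×17.1 + 0.16×19.5 + 0.077×10.2 + 0.16×3.89) = 2.692/7.58 = 0.3551 kJ/s.

0.36 kJ/s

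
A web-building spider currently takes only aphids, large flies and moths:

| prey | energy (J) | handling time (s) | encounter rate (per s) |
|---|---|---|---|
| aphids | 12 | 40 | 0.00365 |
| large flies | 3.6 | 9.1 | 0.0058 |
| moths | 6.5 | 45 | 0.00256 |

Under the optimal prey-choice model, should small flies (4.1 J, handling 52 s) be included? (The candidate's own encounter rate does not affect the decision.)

Current rate: (0.00365×12 + 0.0058×3.6 + 0.00256×6.5)/(1 + 0.00365×40 + 0.0058×9.1 + 0.00256×45) = 0.06189 J/s.
Profitability of small flies: 4.1/52 = 0.07885 J/s.
Since 0.07885 > R, including small flies increases the long-run rate.

Yes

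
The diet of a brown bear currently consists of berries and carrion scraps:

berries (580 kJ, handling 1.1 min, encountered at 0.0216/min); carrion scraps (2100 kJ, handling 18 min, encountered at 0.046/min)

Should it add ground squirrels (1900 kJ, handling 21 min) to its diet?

Yes

Current rate: (0.0216×580 + 0.046×2100)/(1 + 0.0216×1.1 + 0.046×18) = 58.93 kJ/min.
ground squirrels: E/h = 1900/21 = 90.48 kJ/min.
90.48 > 58.93, so adding ground squirrels raises the average — include it.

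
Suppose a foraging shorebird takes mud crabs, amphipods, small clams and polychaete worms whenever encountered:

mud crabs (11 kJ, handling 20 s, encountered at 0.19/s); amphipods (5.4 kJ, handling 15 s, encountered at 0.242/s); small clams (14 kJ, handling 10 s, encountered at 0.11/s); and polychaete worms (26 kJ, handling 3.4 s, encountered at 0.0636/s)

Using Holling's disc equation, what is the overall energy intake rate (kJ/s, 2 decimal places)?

Energy encountered per unit search time: 0.19×11 + 0.242×5.4 + 0.11×14 + 0.0636×26 = 6.59 kJ/s.
Handling time per unit search time: 0.19×20 + 0.242×15 + 0.11×10 + 0.0636×3.4 = 8.746.
Rate = 6.59/(1 + 8.746) = 0.6762 kJ/s.

0.68 kJ/s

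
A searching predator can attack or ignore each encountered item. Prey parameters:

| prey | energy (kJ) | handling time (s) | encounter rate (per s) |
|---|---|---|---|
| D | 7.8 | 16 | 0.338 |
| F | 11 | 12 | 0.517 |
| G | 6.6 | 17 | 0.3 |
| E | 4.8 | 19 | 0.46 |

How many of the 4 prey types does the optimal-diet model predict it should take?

Rank by E/h (kJ/s): F 0.917, D 0.487, G 0.388, E 0.253. Include each in turn until the next type's E/h falls below the running intake rate.
Rate on top 1: 0.7894. D: 0.487 < 0.7894 → exclude; stop.
Optimal diet: F — 1 of 4 types.

1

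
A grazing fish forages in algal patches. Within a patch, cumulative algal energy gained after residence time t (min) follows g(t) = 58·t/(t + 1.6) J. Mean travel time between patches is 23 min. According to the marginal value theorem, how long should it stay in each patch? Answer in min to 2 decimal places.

Maximise g(t)/(T+t): set derivative to zero → g'(t)(T+t) = g(t).
g'(t) = 58·1.6/(t + 1.6)². Setting 58·1.6/(t+1.6)² = 58t/[(t+1.6)(23+t)] gives 1.6(23+t) = t(t+1.6), so t² = 1.6×23 = 36.8.
t* = √36.8 = 6.066 min.

6.07 min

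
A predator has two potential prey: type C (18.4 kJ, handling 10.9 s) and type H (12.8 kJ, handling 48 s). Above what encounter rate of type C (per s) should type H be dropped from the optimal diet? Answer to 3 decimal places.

0.017 per s

At the threshold, the rate on type C alone equals the profitability of type H: λ·18.4/(1 + λ·10.9) = 12.8/48 = 0.2667.
Rearranging, λ(18.4 − 0.2667×10.9) = 0.2667, so λ = 0.2667/15.49 = 0.01721 per s.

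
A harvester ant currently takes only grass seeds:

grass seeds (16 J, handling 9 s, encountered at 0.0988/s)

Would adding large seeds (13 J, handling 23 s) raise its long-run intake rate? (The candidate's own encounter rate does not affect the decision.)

Intake rate on the current diet: R = (0.0988×16) / (1 + 0.0988×9) = 1.581/1.889 = 0.8368 J/s.
large seeds: E/h = 13/23 = 0.5652 J/s.
0.5652 < 0.8368, so adding large seeds would lower the average — exclude it.

No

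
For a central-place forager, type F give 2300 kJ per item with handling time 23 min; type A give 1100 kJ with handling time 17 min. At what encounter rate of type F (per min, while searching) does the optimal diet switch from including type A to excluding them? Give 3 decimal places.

0.080 per min

At the threshold, the rate on type F alone equals the profitability of type A: λ·2300/(1 + λ·23) = 1100/17 = 64.71.
Rearranging, λ(2300 − 64.71×23) = 64.71, so λ = 64.71/811.8 = 0.07971 per min.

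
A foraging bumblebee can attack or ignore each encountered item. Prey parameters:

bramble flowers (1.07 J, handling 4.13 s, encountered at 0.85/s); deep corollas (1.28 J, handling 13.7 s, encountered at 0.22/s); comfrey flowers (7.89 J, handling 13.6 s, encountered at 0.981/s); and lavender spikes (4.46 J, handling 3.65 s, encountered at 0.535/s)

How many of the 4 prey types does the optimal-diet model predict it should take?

E/h in descending order: lavender spikes 1.22, comfrey flowers 0.58, bramble flowers 0.259, deep corollas 0.0934 J/s. The optimal diet is the largest prefix of this list for which every included type satisfies E_i/h_i > R on the types above it.
Rate on top 1: 0.8081. comfrey flowers: 0.58 < 0.8081 → exclude; stop.
Optimal diet: lavender spikes — 1 of 4 types.

1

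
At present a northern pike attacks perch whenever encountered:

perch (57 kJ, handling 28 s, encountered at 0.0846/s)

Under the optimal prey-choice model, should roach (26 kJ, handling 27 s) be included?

No

Intake rate on the current diet: R = (0.0846×57) / (1 + 0.0846×28) = 4.822/3.369 = 1.431 kJ/s.
Profitability of roach: 26/27 = 0.963 kJ/s.
0.963 < 1.431, so adding roach would lower the average — exclude it.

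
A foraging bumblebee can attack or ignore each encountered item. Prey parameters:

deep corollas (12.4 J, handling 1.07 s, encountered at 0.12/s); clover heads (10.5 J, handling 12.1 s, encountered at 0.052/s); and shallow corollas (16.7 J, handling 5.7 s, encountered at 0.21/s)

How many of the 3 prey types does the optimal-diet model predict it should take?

Rank by E/h (J/s): deep corollas 11.6, shallow corollas 2.93, clover heads 0.868. Include each in turn until the next type's E/h falls below the running intake rate.
Rate on top 1: 1.319. shallow corollas: 2.93 > 1.319 → include.
Rate on top 2: 2.148. clover heads: 0.868 < 2.148 → exclude; stop.
Optimal diet: deep corollas, shallow corollas — 2 of 3 types.

2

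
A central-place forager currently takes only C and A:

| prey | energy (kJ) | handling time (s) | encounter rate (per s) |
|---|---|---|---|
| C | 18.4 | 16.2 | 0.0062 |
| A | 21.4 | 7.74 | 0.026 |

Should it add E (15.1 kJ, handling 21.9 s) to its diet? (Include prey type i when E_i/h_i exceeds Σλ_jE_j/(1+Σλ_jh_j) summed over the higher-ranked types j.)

Yes

Intake rate on the current diet: R = (0.0062×18.4 + 0.026×21.4) / (1 + 0.0062×16.2 + 0.026×7.74) = 0.6705/1.302 = 0.5151 kJ/s.
Profitability of E: 15.1/21.9 = 0.6895 kJ/s.
0.6895 > 0.5151, so adding E raises the average — include it.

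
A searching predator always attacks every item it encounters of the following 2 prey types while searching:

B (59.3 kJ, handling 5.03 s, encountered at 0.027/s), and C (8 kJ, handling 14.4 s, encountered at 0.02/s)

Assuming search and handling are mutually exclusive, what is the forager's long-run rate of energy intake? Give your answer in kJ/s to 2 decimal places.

1.24 kJ/s

Energy encountered per unit search time: 0.027×59.3 + 0.02×8 = 1.761 kJ/s.
Handling time per unit search time: 0.027×5.03 + 0.02×14.4 = 0.4238.
Rate = 1.761/(1 + 0.4238) = 1.237 kJ/s.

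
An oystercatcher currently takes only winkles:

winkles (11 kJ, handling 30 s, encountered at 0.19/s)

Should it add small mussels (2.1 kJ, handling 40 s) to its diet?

On winkles alone, R = ΣλE/(1+Σλh) = 2.09/6.7 = 0.3119 kJ/s.
Profitability of small mussels: 2.1/40 = 0.0525 kJ/s.
0.0525 < 0.3119, so adding small mussels would lower the average — exclude it.

No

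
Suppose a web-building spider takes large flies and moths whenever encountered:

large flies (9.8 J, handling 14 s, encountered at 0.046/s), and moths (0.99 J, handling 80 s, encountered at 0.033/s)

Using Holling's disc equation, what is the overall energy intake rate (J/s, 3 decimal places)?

R = Σλ_iE_i / (1 + Σλ_ih_i)
Numerator: 0.046×9.8 + 0.033×0.99 = 0.4835
Denominator: 1 + 0.046×14 + 0.033×80 = 4.284
R = 0.4835/4.284 = 0.1129 J/s

0.113 J/s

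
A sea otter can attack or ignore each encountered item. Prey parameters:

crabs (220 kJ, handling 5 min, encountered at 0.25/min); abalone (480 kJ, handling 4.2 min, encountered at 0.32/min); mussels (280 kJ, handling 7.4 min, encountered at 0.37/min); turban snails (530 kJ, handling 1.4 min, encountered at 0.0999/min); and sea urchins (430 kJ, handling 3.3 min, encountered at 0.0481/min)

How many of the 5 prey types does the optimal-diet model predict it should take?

3

E/h in descending order: turban snails 379, sea urchins 130, abalone 114, crabs 44, mussels 37.8 kJ/min. The optimal diet is the largest prefix of this list for which every included type satisfies E_i/h_i > R on the types above it.
Rate on top 1: 46.45. sea urchins: 130 > 46.45 → include.
Rate on top 2: 56.7. abalone: 114 > 56.7 → include.
Rate on top 3: 85.99. crabs: 44 < 85.99 → exclude; stop.
Optimal diet: turban snails, sea urchins, abalone — 3 of 5 types.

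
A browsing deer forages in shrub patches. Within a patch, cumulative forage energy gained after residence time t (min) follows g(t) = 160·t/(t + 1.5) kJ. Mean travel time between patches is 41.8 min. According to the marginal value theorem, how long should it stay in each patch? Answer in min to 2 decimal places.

7.92 min

By the marginal value theorem, leave when the instantaneous gain rate g'(t) equals the habitat-wide average g(t)/(T + t).
g'(t) = 160·1.5/(t + 1.5)². Setting 160·1.5/(t+1.5)² = 160t/[(t+1.5)(41.8+t)] gives 1.5(41.8+t) = t(t+1.5), so t² = 1.5×41.8 = 62.7.
t* = √62.7 = 7.918 min.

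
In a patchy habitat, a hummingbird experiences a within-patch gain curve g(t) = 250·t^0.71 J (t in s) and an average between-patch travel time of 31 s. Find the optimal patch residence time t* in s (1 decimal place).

75.9 s

Maximise g(t)/(T+t): set derivative to zero → g'(t)(T+t) = g(t).
g'(t) = 0.71·250·t^-0.29. Setting 0.71·250·t^-0.29 = 250·t^0.71/(31+t) gives 0.71(31+t) = t, so 0.29·t = 0.71×31.
t* = 0.71×31/0.29 = 75.9 s.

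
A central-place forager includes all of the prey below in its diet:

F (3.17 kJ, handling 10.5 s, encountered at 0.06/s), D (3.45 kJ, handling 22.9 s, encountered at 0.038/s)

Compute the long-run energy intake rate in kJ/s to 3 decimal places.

R = Σλ_iE_i / (1 + Σλ_ih_i)
Numerator: 0.06×3.17 + 0.038×3.45 = 0.3213
Denominator: 1 + 0.06×10.5 + 0.038×22.9 = 2.5
R = 0.3213/2.5 = 0.1285 kJ/s

0.129 kJ/s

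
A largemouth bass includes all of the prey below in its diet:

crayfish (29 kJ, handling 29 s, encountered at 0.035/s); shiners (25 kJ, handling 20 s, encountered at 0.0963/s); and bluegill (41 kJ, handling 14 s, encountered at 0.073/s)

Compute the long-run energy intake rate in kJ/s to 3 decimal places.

R = (0.035×29 + 0.0963×25 + 0.073×41) / (1 + 0.035×29 + 0.0963×20 + 0.073×14) = 6.415/4.963 = 1.293 kJ/s.

1.293 kJ/s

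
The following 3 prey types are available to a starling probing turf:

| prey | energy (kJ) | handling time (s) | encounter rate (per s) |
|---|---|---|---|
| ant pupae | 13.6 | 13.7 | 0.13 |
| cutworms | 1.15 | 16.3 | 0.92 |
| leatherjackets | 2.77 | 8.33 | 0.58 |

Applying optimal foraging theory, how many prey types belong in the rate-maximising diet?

1

Profitabilities (E/h, kJ/s): ant pupae 0.993, leatherjackets 0.333, cutworms 0.0706. Add prey in this order while the next type's profitability exceeds the intake rate on those already taken.
Rate on top 1: 0.6357. leatherjackets: 0.333 < 0.6357 → exclude; stop.
Optimal diet: ant pupae — 1 of 3 types.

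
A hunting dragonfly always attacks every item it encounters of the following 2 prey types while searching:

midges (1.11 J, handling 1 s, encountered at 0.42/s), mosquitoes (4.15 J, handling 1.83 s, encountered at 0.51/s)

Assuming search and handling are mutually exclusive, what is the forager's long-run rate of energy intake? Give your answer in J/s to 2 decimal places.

Energy encountered per unit search time: 0.42×1.11 + 0.51×4.15 = 2.583 J/s.
Handling time per unit search time: 0.42×1 + 0.51×1.83 = 1.353.
Rate = 2.583/(1 + 1.353) = 1.097 J/s.

1.10 J/s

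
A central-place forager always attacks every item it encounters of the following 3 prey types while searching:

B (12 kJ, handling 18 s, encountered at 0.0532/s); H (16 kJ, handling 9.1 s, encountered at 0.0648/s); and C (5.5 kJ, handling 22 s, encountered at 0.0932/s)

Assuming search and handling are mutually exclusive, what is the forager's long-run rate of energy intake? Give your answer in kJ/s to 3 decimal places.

0.476 kJ/s

Energy encountered per unit search time: 0.0532×12 + 0.0648×16 + 0.0932×5.5 = 2.188 kJ/s.
Handling time per unit search time: 0.0532×18 + 0.0648×9.1 + 0.0932×22 = 3.598.
Rate = 2.188/(1 + 3.598) = 0.4758 kJ/s.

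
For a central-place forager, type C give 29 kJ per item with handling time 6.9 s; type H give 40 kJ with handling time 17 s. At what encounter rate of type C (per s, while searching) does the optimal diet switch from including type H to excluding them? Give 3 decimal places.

Drop type H once their profitability E₂/h₂ falls below the rate achievable on type C alone: E₂/h₂ = λE₁/(1 + λh₁).
Solve for λ: λE₁h₂ = E₂(1 + λh₁) → λ(E₁h₂ − E₂h₁) = E₂ → λ = E₂/(E₁h₂ − E₂h₁).
λ = 40/(29×17 − 40×6.9) = 40/217 = 0.1843 per s.

0.184 per s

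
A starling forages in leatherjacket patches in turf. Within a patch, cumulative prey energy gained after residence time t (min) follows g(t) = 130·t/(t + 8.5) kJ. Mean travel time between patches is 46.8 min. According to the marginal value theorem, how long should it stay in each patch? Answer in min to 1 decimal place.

19.9 min

Maximise g(t)/(T+t): set derivative to zero → g'(t)(T+t) = g(t).
g'(t) = 130·8.5/(t + 8.5)². Setting 130·8.5/(t+8.5)² = 130t/[(t+8.5)(46.8+t)] gives 8.5(46.8+t) = t(t+8.5), so t² = 8.5×46.8 = 397.8.
t* = √397.8 = 19.94 min.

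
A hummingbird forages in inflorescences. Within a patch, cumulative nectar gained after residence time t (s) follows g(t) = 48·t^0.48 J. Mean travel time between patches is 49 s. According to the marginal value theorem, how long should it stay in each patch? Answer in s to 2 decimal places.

45.23 s

Optimal t* satisfies g'(t*) = g(t*)/(T + t*).
g'(t) = 0.48·48·t^-0.52. Setting 0.48·48·t^-0.52 = 48·t^0.48/(49+t) gives 0.48(49+t) = t, so 0.52·t = 0.48×49.
t* = 0.48×49/0.52 = 45.23 s.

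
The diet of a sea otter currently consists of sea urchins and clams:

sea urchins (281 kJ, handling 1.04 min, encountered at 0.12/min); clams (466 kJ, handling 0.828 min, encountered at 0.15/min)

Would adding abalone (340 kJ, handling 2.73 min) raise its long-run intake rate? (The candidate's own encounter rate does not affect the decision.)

Intake rate on the current diet: R = (0.12×281 + 0.15×466) / (1 + 0.12×1.04 + 0.15×0.828) = 103.6/1.249 = 82.96 kJ/min.
abalone: E/h = 340/2.73 = 124.5 kJ/min.
124.5 > 82.96, so adding abalone raises the average — include it.

Yes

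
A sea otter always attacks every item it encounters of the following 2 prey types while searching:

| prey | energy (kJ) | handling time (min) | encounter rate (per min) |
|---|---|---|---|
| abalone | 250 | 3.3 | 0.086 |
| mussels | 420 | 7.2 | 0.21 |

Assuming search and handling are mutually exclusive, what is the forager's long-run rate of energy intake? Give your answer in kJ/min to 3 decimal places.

39.237 kJ/min

R = (0.086×250 + 0.21×420) / (1 + 0.086×3.3 + 0.21×7.2) = 109.7/2.796 = 39.24 kJ/min.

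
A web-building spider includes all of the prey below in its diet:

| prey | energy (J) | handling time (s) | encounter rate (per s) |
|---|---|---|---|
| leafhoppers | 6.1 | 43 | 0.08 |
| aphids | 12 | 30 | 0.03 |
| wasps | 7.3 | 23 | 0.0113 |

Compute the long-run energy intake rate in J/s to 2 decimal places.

R = (0.08×6.1 + 0.03×12 + 0.0113×7.3) / (1 + 0.08×43 + 0.03×30 + 0.0113×23) = 0.9305/5.6 = 0.1662 J/s.

0.17 J/s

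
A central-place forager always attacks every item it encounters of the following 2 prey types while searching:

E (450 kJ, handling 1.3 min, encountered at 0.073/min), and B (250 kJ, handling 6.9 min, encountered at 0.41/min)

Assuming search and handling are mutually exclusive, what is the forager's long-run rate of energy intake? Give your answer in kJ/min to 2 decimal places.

34.49 kJ/min

R = Σλ_iE_i / (1 + Σλ_ih_i)
Numerator: 0.073×450 + 0.41×250 = 135.3
Denominator: 1 + 0.073×1.3 + 0.41×6.9 = 3.924
R = 135.3/3.924 = 34.49 kJ/min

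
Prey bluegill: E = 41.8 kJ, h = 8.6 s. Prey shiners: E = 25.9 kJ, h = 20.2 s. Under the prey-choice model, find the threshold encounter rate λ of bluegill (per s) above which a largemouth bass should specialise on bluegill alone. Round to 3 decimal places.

At the threshold, the rate on bluegill alone equals the profitability of shiners: λ·41.8/(1 + λ·8.6) = 25.9/20.2 = 1.282.
Rearranging, λ(41.8 − 1.282×8.6) = 1.282, so λ = 1.282/30.77 = 0.04167 per s.

0.042 per s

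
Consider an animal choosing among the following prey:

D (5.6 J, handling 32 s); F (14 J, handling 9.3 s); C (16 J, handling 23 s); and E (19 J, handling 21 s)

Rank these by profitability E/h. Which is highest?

Profitability E/h (J/s): D = 5.6/32 = 0.175, F = 14/9.3 = 1.51, C = 16/23 = 0.696, E = 19/21 = 0.905.
Ranked: F > E > C > D.

F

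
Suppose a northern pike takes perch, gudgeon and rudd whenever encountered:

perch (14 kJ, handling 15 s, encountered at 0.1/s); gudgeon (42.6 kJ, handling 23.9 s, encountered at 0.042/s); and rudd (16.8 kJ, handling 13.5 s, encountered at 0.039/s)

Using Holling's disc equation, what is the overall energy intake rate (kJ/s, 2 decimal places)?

Energy encountered per unit search time: 0.1×14 + 0.042×42.6 + 0.039×16.8 = 3.844 kJ/s.
Handling time per unit search time: 0.1×15 + 0.042×23.9 + 0.039×13.5 = 3.03.
Rate = 3.844/(1 + 3.03) = 0.9539 kJ/s.

0.95 kJ/s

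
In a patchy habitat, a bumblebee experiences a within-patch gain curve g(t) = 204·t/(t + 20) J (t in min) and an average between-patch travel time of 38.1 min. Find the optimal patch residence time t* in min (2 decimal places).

By the marginal value theorem, leave when the instantaneous gain rate g'(t) equals the habitat-wide average g(t)/(T + t).
g'(t) = 204·20/(t + 20)². Setting 204·20/(t+20)² = 204t/[(t+20)(38.1+t)] gives 20(38.1+t) = t(t+20), so t² = 20×38.1 = 762.
t* = √762 = 27.6 min.

27.60 min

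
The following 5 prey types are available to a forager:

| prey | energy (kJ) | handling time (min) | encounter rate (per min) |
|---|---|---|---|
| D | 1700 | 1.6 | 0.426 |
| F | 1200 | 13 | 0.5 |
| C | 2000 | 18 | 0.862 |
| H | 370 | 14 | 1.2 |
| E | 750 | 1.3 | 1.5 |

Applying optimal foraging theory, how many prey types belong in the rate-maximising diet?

E/h in descending order: D 1.06e+03, E 577, C 111, F 92.3, H 26.4 kJ/min. The optimal diet is the largest prefix of this list for which every included type satisfies E_i/h_i > R on the types above it.
Rate on top 1: 430.7. E: 577 > 430.7 → include.
Rate on top 2: 509.2. C: 111 < 509.2 → exclude; stop.
Optimal diet: D, E — 2 of 5 types.

2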